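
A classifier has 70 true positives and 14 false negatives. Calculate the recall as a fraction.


Recall = TP / (TP + FN) = 70 / 84 = 5/6.

5/6


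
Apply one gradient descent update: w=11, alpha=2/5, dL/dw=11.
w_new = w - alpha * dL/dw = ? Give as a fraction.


w_new = 11 - 2/5 * 11 = 11 - 22/5 = 33/5.

33/5


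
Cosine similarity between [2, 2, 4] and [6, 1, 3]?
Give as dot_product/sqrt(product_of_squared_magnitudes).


dot = 26. |a|^2 = 24, |b|^2 = 46. cos = 26/sqrt(1104).

26/sqrt(1104)


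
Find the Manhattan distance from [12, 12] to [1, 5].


d = sum of absolute differences: |12-1|=11 + |12-5|=7 = 18.

18


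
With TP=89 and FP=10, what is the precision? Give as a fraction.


Precision = TP / (TP + FP) = 89 / 99 = 89/99.

89/99


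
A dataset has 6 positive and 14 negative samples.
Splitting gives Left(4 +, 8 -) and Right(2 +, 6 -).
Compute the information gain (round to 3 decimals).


H(parent) = 0.8813. H(left) = 0.9183, H(right) = 0.8113. Weighted = (12/20)*0.9183 + (8/20)*0.8113 = 0.8755. IG = 0.8813 - 0.8755 = 0.0058, which rounds to 0.006.

0.006


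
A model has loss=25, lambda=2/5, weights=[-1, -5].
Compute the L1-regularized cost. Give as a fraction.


L1 norm = sum(|w|) = 6. J = 25 + 2/5 * 6 = 137/5.

137/5


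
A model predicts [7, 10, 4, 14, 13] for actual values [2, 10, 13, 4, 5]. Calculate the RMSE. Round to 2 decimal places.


MSE = 54.0000. RMSE = sqrt(54.0000) = 7.35.

7.35


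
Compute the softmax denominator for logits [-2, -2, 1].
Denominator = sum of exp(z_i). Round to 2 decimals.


Denom = e^-2=0.1353 + e^-2=0.1353 + e^1=2.7183. Sum = 2.9889, which rounds to 2.99.

2.99


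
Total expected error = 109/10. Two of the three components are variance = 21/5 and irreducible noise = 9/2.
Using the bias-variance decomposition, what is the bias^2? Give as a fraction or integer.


Total error = bias^2 + variance + irreducible noise. So bias^2 = 109/10 - 21/5 - 9/2 = 11/5.

11/5


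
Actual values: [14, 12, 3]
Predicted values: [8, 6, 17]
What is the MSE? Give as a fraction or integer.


MSE = (1/3) * ((14-8)^2=36 + (12-6)^2=36 + (3-17)^2=196). Sum = 268. MSE = 268/3.

268/3


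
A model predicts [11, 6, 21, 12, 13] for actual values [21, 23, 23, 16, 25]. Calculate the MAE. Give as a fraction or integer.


MAE = (1/5) * (|21-11|=10 + |23-6|=17 + |23-21|=2 + |16-12|=4 + |25-13|=12). Sum = 45. MAE = 9.

9


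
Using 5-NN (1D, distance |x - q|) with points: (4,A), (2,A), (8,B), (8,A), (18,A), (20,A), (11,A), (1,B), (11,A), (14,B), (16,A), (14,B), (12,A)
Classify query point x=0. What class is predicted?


Distances: |4-0|=4, |2-0|=2, |8-0|=8, |8-0|=8, |18-0|=18, |20-0|=20, |11-0|=11, |1-0|=1, |11-0|=11, |14-0|=14, |16-0|=16, |14-0|=14, |12-0|=12. 5 nearest: (1,B), (2,A), (4,A), (8,A), (8,B). Counts: {'B': 2, 'A': 3}. Majority class: A.

A


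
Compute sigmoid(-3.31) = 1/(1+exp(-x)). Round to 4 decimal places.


sigma(-3.31) = 1/(1+e^(3.31)) = 1/(1+27.385125) = 1/28.385125 = 0.0352.

0.0352


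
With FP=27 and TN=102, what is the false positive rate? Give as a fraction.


FPR = FP / (FP + TN) = 27 / 129 = 9/43.

9/43


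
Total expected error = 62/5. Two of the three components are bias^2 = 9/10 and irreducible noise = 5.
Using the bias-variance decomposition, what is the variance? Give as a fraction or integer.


Total error = bias^2 + variance + irreducible noise. So variance = 62/5 - 9/10 - 5 = 13/2.

13/2


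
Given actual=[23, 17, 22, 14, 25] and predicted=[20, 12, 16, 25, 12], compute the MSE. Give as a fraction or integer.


MSE = (1/5) * ((23-20)^2=9 + (17-12)^2=25 + (22-16)^2=36 + (14-25)^2=121 + (25-12)^2=169). Sum = 360. MSE = 72.

72


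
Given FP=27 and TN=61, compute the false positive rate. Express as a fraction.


FPR = FP / (FP + TN) = 27 / 88 = 27/88.

27/88


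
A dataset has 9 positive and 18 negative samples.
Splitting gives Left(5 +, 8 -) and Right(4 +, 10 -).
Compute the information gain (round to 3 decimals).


H(parent) = 0.9183. H(left) = 0.9612, H(right) = 0.8631. Weighted = (13/27)*0.9612 + (14/27)*0.8631 = 0.9103. IG = 0.9183 - 0.9103 = 0.0080, which rounds to 0.008.

0.008


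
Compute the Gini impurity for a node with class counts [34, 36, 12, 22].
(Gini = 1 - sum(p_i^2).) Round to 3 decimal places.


Total = 104. Proportions: 34/104, 36/104, 12/104, 22/104. sum(p_i^2) = 0.2848. Gini = 1 - 0.2848 = 0.7152, which rounds to 0.715.

0.715


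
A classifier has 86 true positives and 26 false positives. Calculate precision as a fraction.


Precision = TP / (TP + FP) = 86 / 112 = 43/56.

43/56


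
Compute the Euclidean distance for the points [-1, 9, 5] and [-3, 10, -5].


d = sqrt(sum of squared differences). (-1--3)^2=4, (9-10)^2=1, (5--5)^2=100. Sum = 105.

sqrt(105)


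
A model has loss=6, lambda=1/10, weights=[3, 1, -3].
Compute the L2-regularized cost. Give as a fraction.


L2 sq norm = sum(w^2) = 19. J = 6 + 1/10 * 19 = 79/10.

79/10


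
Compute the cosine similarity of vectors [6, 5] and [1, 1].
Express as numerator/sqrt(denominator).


dot = 11. |a|^2 = 61, |b|^2 = 2. cos = 11/sqrt(122).

11/sqrt(122)


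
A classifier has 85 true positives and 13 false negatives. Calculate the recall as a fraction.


Recall = TP / (TP + FN) = 85 / 98 = 85/98.

85/98


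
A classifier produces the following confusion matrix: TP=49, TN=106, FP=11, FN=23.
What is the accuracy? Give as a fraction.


Accuracy = (TP + TN) / (TP + TN + FP + FN) = (49 + 106) / 189 = 155/189.

155/189


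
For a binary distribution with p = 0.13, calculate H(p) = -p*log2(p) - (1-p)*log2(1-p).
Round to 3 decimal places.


H = -0.13*log2(0.13) - 0.87*log2(0.87) = 0.557.

0.557


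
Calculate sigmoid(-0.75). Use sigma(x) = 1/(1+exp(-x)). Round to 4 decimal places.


sigma(-0.75) = 1/(1+e^(0.75)) = 1/(1+2.117000) = 1/3.117000 = 0.3208.

0.3208


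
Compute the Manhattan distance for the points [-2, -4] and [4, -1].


d = sum of absolute differences: |-2-4|=6 + |-4--1|=3 = 9.

9


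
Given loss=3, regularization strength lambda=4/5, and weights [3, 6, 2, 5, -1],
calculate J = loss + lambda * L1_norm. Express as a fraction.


L1 norm = sum(|w|) = 17. J = 3 + 4/5 * 17 = 83/5.

83/5


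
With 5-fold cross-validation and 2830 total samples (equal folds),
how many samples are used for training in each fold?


Each validation fold has 2830/5 = 566 samples. Training set = 2830 - 566 = 2264.

2264


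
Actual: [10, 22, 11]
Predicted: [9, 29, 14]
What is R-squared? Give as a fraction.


Mean(y) = 43/3. SS_res = 59. SS_tot = 266/3. R^2 = 1 - 59/(266/3) = 89/266.

89/266


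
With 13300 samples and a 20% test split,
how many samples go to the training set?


Test set = 13300 * 20% = 2660. Training set = 13300 - 2660 = 10640.

10640


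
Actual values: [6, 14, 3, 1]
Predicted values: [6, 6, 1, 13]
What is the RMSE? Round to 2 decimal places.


MSE = 53.0000. RMSE = sqrt(53.0000) = 7.28.

7.28


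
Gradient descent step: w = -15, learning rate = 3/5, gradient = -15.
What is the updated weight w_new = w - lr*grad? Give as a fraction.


w_new = -15 - 3/5 * -15 = -15 - -9 = -6.

-6


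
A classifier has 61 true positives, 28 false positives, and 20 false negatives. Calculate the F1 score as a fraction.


Precision = 61/89 = 61/89. Recall = 61/81 = 61/81. F1 = 2*P*R/(P+R) = 61/85.

61/85


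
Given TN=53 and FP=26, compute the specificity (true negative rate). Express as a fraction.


Specificity = TN / (TN + FP) = 53 / 79 = 53/79.

53/79


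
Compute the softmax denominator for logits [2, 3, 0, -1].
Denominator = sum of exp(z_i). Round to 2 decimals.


Denom = e^2=7.3891 + e^3=20.0855 + e^0=1.0000 + e^-1=0.3679. Sum = 28.8425, which rounds to 28.84.

28.84


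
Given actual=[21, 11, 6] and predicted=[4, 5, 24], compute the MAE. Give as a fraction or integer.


MAE = (1/3) * (|21-4|=17 + |11-5|=6 + |6-24|=18). Sum = 41. MAE = 41/3.

41/3


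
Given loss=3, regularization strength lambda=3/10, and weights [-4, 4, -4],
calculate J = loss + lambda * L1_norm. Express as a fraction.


L1 norm = sum(|w|) = 12. J = 3 + 3/10 * 12 = 33/5.

33/5


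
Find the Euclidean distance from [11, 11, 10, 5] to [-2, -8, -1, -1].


d = sqrt(sum of squared differences). (11--2)^2=169, (11--8)^2=361, (10--1)^2=121, (5--1)^2=36. Sum = 687.

sqrt(687)


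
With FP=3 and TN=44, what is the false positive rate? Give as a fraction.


FPR = FP / (FP + TN) = 3 / 47 = 3/47.

3/47


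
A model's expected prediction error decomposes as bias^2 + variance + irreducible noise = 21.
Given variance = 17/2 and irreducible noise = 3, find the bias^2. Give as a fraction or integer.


Total error = bias^2 + variance + irreducible noise. So bias^2 = 21 - 17/2 - 3 = 19/2.

19/2


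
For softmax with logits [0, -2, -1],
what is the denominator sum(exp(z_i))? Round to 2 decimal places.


Denom = e^0=1.0000 + e^-2=0.1353 + e^-1=0.3679. Sum = 1.5032, which rounds to 1.50.

1.50


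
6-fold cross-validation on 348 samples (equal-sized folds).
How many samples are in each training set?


Each validation fold has 348/6 = 58 samples. Training set = 348 - 58 = 290.

290


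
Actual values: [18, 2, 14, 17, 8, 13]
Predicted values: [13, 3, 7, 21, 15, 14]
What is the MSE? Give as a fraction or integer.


MSE = (1/6) * ((18-13)^2=25 + (2-3)^2=1 + (14-7)^2=49 + (17-21)^2=16 + (8-15)^2=49 + (13-14)^2=1). Sum = 141. MSE = 47/2.

47/2


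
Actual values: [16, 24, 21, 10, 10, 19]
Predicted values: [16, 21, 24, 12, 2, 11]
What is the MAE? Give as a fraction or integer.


MAE = (1/6) * (|16-16|=0 + |24-21|=3 + |21-24|=3 + |10-12|=2 + |10-2|=8 + |19-11|=8). Sum = 24. MAE = 4.

4


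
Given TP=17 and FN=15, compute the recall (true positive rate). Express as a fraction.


Recall = TP / (TP + FN) = 17 / 32 = 17/32.

17/32


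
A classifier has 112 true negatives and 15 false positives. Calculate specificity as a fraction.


Specificity = TN / (TN + FP) = 112 / 127 = 112/127.

112/127


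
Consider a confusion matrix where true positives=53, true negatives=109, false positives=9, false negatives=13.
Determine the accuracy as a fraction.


Accuracy = (TP + TN) / (TP + TN + FP + FN) = (53 + 109) / 184 = 81/92.

81/92


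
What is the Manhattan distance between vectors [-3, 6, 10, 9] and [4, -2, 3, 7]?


d = sum of absolute differences: |-3-4|=7 + |6--2|=8 + |10-3|=7 + |9-7|=2 = 24.

24


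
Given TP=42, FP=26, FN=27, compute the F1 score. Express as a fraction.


Precision = 42/68 = 21/34. Recall = 42/69 = 14/23. F1 = 2*P*R/(P+R) = 84/137.

84/137


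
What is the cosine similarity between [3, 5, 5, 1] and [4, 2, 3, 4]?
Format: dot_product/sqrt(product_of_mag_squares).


dot = 41. |a|^2 = 60, |b|^2 = 45. cos = 41/sqrt(2700).

41/sqrt(2700)


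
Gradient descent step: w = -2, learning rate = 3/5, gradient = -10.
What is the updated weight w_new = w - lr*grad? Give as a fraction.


w_new = -2 - 3/5 * -10 = -2 - -6 = 4.

4


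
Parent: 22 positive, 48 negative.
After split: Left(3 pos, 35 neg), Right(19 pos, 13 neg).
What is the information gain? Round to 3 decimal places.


H(parent) = 0.8981. H(left) = 0.3985, H(right) = 0.9745. Weighted = (38/70)*0.3985 + (32/70)*0.9745 = 0.6618. IG = 0.8981 - 0.6618 = 0.2363, which rounds to 0.236.

0.236


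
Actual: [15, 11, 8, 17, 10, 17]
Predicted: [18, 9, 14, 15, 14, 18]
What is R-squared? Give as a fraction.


Mean(y) = 13. SS_res = 70. SS_tot = 74. R^2 = 1 - 70/(74) = 2/37.

2/37


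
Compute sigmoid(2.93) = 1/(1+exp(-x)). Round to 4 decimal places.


sigma(2.93) = 1/(1+e^(-2.93)) = 1/(1+0.053397) = 1/1.053397 = 0.9493.

0.9493


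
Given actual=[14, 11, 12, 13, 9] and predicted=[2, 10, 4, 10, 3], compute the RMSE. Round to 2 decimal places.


MSE = 50.8000. RMSE = sqrt(50.8000) = 7.13.

7.13


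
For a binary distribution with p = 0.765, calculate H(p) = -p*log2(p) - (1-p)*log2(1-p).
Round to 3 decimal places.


H = -0.765*log2(0.765) - 0.235*log2(0.235) = 0.787.

0.787


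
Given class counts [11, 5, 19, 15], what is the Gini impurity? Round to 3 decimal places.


Total = 50. Proportions: 11/50, 5/50, 19/50, 15/50. sum(p_i^2) = 0.2928. Gini = 1 - 0.2928 = 0.7072, which rounds to 0.707.

0.707


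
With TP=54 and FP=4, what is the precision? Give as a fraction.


Precision = TP / (TP + FP) = 54 / 58 = 27/29.

27/29


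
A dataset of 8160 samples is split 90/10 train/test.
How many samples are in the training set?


Test set = 8160 * 10% = 816. Training set = 8160 - 816 = 7344.

7344


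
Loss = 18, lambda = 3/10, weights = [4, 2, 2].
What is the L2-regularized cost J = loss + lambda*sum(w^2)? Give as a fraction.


L2 sq norm = sum(w^2) = 24. J = 18 + 3/10 * 24 = 126/5.

126/5


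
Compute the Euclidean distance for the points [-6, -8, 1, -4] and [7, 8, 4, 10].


d = sqrt(sum of squared differences). (-6-7)^2=169, (-8-8)^2=256, (1-4)^2=9, (-4-10)^2=196. Sum = 630.

sqrt(630)


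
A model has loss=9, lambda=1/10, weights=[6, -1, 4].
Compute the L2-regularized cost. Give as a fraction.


L2 sq norm = sum(w^2) = 53. J = 9 + 1/10 * 53 = 143/10.

143/10


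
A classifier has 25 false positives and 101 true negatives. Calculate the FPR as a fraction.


FPR = FP / (FP + TN) = 25 / 126 = 25/126.

25/126


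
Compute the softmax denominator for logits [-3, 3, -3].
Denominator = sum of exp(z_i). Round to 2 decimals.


Denom = e^-3=0.0498 + e^3=20.0855 + e^-3=0.0498. Sum = 20.1851, which rounds to 20.19.

20.19


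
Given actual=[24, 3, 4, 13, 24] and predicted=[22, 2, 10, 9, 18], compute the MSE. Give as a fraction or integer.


MSE = (1/5) * ((24-22)^2=4 + (3-2)^2=1 + (4-10)^2=36 + (13-9)^2=16 + (24-18)^2=36). Sum = 93. MSE = 93/5.

93/5


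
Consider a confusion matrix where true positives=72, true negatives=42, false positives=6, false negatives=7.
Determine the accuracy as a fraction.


Accuracy = (TP + TN) / (TP + TN + FP + FN) = (72 + 42) / 127 = 114/127.

114/127


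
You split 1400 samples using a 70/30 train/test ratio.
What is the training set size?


Test set = 1400 * 30% = 420. Training set = 1400 - 420 = 980.

980


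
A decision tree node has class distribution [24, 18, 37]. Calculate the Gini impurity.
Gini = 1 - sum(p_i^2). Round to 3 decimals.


Total = 79. Proportions: 24/79, 18/79, 37/79. sum(p_i^2) = 0.3636. Gini = 1 - 0.3636 = 0.6364, which rounds to 0.636.

0.636


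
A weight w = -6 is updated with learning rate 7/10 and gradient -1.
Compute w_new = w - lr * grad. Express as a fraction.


w_new = -6 - 7/10 * -1 = -6 - -7/10 = -53/10.

-53/10


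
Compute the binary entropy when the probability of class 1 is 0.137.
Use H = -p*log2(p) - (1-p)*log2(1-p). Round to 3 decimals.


H = -0.137*log2(0.137) - 0.863*log2(0.863) = 0.576.

0.576


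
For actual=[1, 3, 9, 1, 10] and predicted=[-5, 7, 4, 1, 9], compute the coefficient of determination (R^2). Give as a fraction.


Mean(y) = 24/5. SS_res = 78. SS_tot = 384/5. R^2 = 1 - 78/(384/5) = -1/64.

-1/64


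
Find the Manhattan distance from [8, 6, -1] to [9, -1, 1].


d = sum of absolute differences: |8-9|=1 + |6--1|=7 + |-1-1|=2 = 10.

10


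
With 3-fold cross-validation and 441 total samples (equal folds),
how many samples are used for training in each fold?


Each validation fold has 441/3 = 147 samples. Training set = 441 - 147 = 294.

294


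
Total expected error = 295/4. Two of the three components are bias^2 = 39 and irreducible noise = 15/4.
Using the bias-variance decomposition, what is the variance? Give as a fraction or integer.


Total error = bias^2 + variance + irreducible noise. So variance = 295/4 - 39 - 15/4 = 31.

31


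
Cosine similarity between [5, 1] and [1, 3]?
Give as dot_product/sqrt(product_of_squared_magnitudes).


dot = 8. |a|^2 = 26, |b|^2 = 10. cos = 8/sqrt(260).

8/sqrt(260)


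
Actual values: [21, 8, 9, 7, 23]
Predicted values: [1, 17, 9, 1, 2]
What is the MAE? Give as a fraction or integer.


MAE = (1/5) * (|21-1|=20 + |8-17|=9 + |9-9|=0 + |7-1|=6 + |23-2|=21). Sum = 56. MAE = 56/5.

56/5


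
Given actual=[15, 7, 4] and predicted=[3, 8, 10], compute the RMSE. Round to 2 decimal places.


MSE = 60.3333. RMSE = sqrt(60.3333) = 7.77.

7.77


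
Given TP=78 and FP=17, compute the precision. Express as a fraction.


Precision = TP / (TP + FP) = 78 / 95 = 78/95.

78/95


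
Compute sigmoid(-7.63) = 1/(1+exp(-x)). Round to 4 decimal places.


sigma(-7.63) = 1/(1+e^(7.63)) = 1/(1+2059.050020) = 1/2060.050020 = 0.0005.

0.0005


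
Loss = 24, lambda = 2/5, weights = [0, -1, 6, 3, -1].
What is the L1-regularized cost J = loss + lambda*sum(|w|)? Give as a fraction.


L1 norm = sum(|w|) = 11. J = 24 + 2/5 * 11 = 142/5.

142/5


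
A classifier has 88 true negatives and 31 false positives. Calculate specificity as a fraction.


Specificity = TN / (TN + FP) = 88 / 119 = 88/119.

88/119


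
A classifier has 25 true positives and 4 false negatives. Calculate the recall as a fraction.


Recall = TP / (TP + FN) = 25 / 29 = 25/29.

25/29


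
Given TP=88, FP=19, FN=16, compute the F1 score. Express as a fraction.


Precision = 88/107 = 88/107. Recall = 88/104 = 11/13. F1 = 2*P*R/(P+R) = 176/211.

176/211


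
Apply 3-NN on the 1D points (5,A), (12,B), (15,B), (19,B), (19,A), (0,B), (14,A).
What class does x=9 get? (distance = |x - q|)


Distances: |5-9|=4, |12-9|=3, |15-9|=6, |19-9|=10, |19-9|=10, |0-9|=9, |14-9|=5. 3 nearest: (12,B), (5,A), (14,A). Counts: {'B': 1, 'A': 2}. Majority class: A.

A


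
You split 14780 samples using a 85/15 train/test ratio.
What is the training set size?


Test set = 14780 * 15% = 2217. Training set = 14780 - 2217 = 12563.

12563


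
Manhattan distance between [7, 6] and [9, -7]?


d = sum of absolute differences: |7-9|=2 + |6--7|=13 = 15.

15


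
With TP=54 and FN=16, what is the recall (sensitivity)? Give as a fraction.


Recall = TP / (TP + FN) = 54 / 70 = 27/35.

27/35


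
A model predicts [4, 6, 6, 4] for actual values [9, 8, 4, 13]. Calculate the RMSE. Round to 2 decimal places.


MSE = 28.5000. RMSE = sqrt(28.5000) = 5.34.

5.34


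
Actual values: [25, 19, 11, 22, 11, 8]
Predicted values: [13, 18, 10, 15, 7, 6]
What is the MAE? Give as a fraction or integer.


MAE = (1/6) * (|25-13|=12 + |19-18|=1 + |11-10|=1 + |22-15|=7 + |11-7|=4 + |8-6|=2). Sum = 27. MAE = 9/2.

9/2


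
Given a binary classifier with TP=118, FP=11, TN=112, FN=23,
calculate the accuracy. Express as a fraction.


Accuracy = (TP + TN) / (TP + TN + FP + FN) = (118 + 112) / 264 = 115/132.

115/132


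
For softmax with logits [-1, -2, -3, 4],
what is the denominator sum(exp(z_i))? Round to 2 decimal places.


Denom = e^-1=0.3679 + e^-2=0.1353 + e^-3=0.0498 + e^4=54.5982. Sum = 55.1512, which rounds to 55.15.

55.15


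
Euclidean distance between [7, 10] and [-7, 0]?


d = sqrt(sum of squared differences). (7--7)^2=196, (10-0)^2=100. Sum = 296.

sqrt(296)


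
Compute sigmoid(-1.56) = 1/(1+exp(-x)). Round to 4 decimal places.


sigma(-1.56) = 1/(1+e^(1.56)) = 1/(1+4.758821) = 1/5.758821 = 0.1736.

0.1736


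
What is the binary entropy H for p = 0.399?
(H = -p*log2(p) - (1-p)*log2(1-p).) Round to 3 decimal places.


H = -0.399*log2(0.399) - 0.601*log2(0.601) = 0.970.

0.970


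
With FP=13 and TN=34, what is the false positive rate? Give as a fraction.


FPR = FP / (FP + TN) = 13 / 47 = 13/47.

13/47


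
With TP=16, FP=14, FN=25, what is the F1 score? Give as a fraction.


Precision = 16/30 = 8/15. Recall = 16/41 = 16/41. F1 = 2*P*R/(P+R) = 32/71.

32/71


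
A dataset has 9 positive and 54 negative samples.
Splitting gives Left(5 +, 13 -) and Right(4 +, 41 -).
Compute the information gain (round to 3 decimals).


H(parent) = 0.5917. H(left) = 0.8524, H(right) = 0.4328. Weighted = (18/63)*0.8524 + (45/63)*0.4328 = 0.5527. IG = 0.5917 - 0.5527 = 0.0390, which rounds to 0.039.

0.039


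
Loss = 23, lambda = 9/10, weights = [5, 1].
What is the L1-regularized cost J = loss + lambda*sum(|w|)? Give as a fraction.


L1 norm = sum(|w|) = 6. J = 23 + 9/10 * 6 = 142/5.

142/5


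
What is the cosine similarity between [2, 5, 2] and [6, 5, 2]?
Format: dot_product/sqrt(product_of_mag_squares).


dot = 41. |a|^2 = 33, |b|^2 = 65. cos = 41/sqrt(2145).

41/sqrt(2145)


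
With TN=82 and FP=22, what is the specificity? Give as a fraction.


Specificity = TN / (TN + FP) = 82 / 104 = 41/52.

41/52


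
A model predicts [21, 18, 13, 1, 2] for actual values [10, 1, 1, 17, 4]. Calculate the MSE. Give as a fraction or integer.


MSE = (1/5) * ((10-21)^2=121 + (1-18)^2=289 + (1-13)^2=144 + (17-1)^2=256 + (4-2)^2=4). Sum = 814. MSE = 814/5.

814/5


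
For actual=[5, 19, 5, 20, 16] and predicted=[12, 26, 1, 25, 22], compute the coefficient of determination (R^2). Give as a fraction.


Mean(y) = 13. SS_res = 175. SS_tot = 222. R^2 = 1 - 175/(222) = 47/222.

47/222


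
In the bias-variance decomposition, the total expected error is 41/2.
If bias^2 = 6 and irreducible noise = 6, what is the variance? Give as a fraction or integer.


Total error = bias^2 + variance + irreducible noise. So variance = 41/2 - 6 - 6 = 17/2.

17/2


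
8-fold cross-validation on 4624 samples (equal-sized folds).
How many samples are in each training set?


Each validation fold has 4624/8 = 578 samples. Training set = 4624 - 578 = 4046.

4046


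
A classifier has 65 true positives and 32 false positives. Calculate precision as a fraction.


Precision = TP / (TP + FP) = 65 / 97 = 65/97.

65/97


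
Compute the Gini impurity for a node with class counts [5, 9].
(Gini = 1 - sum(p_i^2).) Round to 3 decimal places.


Total = 14. Proportions: 5/14, 9/14. sum(p_i^2) = 0.5408. Gini = 1 - 0.5408 = 0.4592, which rounds to 0.459.

0.459


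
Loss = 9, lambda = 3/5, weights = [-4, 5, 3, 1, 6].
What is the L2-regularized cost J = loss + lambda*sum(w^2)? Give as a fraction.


L2 sq norm = sum(w^2) = 87. J = 9 + 3/5 * 87 = 306/5.

306/5


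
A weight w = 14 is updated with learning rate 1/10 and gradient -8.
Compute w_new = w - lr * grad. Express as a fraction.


w_new = 14 - 1/10 * -8 = 14 - -4/5 = 74/5.

74/5


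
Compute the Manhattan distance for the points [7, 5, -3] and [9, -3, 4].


d = sum of absolute differences: |7-9|=2 + |5--3|=8 + |-3-4|=7 = 17.

17


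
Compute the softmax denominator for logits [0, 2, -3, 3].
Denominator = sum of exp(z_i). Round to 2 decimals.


Denom = e^0=1.0000 + e^2=7.3891 + e^-3=0.0498 + e^3=20.0855. Sum = 28.5244, which rounds to 28.52.

28.52


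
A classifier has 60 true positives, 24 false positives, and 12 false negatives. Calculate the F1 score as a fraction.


Precision = 60/84 = 5/7. Recall = 60/72 = 5/6. F1 = 2*P*R/(P+R) = 10/13.

10/13


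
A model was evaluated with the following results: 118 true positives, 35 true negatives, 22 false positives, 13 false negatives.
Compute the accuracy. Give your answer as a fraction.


Accuracy = (TP + TN) / (TP + TN + FP + FN) = (118 + 35) / 188 = 153/188.

153/188


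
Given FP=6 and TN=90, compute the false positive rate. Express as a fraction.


FPR = FP / (FP + TN) = 6 / 96 = 1/16.

1/16


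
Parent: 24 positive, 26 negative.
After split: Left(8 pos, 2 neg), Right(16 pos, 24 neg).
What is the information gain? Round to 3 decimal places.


H(parent) = 0.9988. H(left) = 0.7219, H(right) = 0.9710. Weighted = (10/50)*0.7219 + (40/50)*0.9710 = 0.9212. IG = 0.9988 - 0.9212 = 0.0776, which rounds to 0.078.

0.078


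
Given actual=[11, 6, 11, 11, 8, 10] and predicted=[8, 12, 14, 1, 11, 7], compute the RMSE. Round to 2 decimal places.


MSE = 28.6667. RMSE = sqrt(28.6667) = 5.35.

5.35


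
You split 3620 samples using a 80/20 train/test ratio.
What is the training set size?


Test set = 3620 * 20% = 724. Training set = 3620 - 724 = 2896.

2896


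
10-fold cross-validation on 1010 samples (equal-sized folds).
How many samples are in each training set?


Each validation fold has 1010/10 = 101 samples. Training set = 1010 - 101 = 909.

909


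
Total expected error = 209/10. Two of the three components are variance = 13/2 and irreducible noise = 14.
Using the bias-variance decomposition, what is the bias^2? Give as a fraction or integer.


Total error = bias^2 + variance + irreducible noise. So bias^2 = 209/10 - 13/2 - 14 = 2/5.

2/5


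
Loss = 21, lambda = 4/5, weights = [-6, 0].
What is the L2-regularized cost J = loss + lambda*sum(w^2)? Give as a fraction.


L2 sq norm = sum(w^2) = 36. J = 21 + 4/5 * 36 = 249/5.

249/5


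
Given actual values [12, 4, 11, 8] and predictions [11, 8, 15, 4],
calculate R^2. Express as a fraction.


Mean(y) = 35/4. SS_res = 49. SS_tot = 155/4. R^2 = 1 - 49/(155/4) = -41/155.

-41/155


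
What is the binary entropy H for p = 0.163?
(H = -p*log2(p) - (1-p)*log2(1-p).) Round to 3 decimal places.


H = -0.163*log2(0.163) - 0.837*log2(0.837) = 0.641.

0.641


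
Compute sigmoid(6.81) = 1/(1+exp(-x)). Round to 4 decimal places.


sigma(6.81) = 1/(1+e^(-6.81)) = 1/(1+0.001103) = 1/1.001103 = 0.9989.

0.9989


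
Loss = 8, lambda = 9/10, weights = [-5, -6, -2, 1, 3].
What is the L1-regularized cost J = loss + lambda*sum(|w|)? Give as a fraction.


L1 norm = sum(|w|) = 17. J = 8 + 9/10 * 17 = 233/10.

233/10


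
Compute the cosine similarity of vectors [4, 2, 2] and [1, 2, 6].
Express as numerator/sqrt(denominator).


dot = 20. |a|^2 = 24, |b|^2 = 41. cos = 20/sqrt(984).

20/sqrt(984)


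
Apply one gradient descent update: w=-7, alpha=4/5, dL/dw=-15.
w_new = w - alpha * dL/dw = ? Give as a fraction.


w_new = -7 - 4/5 * -15 = -7 - -12 = 5.

5


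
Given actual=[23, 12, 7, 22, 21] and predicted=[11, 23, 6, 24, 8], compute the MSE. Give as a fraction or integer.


MSE = (1/5) * ((23-11)^2=144 + (12-23)^2=121 + (7-6)^2=1 + (22-24)^2=4 + (21-8)^2=169). Sum = 439. MSE = 439/5.

439/5


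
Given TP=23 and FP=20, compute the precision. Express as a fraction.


Precision = TP / (TP + FP) = 23 / 43 = 23/43.

23/43


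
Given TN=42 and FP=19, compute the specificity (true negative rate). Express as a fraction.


Specificity = TN / (TN + FP) = 42 / 61 = 42/61.

42/61


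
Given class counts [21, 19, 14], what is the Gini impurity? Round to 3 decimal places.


Total = 54. Proportions: 21/54, 19/54, 14/54. sum(p_i^2) = 0.3422. Gini = 1 - 0.3422 = 0.6578, which rounds to 0.658.

0.658


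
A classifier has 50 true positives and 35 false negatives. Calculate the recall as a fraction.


Recall = TP / (TP + FN) = 50 / 85 = 10/17.

10/17


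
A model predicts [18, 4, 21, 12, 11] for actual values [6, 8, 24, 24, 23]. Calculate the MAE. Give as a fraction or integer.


MAE = (1/5) * (|6-18|=12 + |8-4|=4 + |24-21|=3 + |24-12|=12 + |23-11|=12). Sum = 43. MAE = 43/5.

43/5


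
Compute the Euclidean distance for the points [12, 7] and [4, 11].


d = sqrt(sum of squared differences). (12-4)^2=64, (7-11)^2=16. Sum = 80.

sqrt(80)


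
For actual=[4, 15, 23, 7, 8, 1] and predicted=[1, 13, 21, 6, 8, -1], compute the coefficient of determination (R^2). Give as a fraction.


Mean(y) = 29/3. SS_res = 22. SS_tot = 970/3. R^2 = 1 - 22/(970/3) = 452/485.

452/485


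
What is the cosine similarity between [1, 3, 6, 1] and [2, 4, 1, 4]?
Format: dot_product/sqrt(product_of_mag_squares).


dot = 24. |a|^2 = 47, |b|^2 = 37. cos = 24/sqrt(1739).

24/sqrt(1739)


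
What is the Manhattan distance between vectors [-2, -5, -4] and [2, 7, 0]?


d = sum of absolute differences: |-2-2|=4 + |-5-7|=12 + |-4-0|=4 = 20.

20


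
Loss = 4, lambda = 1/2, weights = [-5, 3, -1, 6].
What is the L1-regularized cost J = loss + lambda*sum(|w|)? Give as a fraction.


L1 norm = sum(|w|) = 15. J = 4 + 1/2 * 15 = 23/2.

23/2


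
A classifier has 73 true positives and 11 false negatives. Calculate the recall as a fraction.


Recall = TP / (TP + FN) = 73 / 84 = 73/84.

73/84


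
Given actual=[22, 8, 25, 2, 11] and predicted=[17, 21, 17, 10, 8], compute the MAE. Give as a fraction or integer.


MAE = (1/5) * (|22-17|=5 + |8-21|=13 + |25-17|=8 + |2-10|=8 + |11-8|=3). Sum = 37. MAE = 37/5.

37/5


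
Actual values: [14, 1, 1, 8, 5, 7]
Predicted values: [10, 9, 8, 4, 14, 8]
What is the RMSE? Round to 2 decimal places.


MSE = 37.8333. RMSE = sqrt(37.8333) = 6.15.

6.15


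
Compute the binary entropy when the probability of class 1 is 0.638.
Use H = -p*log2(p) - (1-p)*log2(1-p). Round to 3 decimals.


H = -0.638*log2(0.638) - 0.362*log2(0.362) = 0.944.

0.944


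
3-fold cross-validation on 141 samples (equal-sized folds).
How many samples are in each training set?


Each validation fold has 141/3 = 47 samples. Training set = 141 - 47 = 94.

94


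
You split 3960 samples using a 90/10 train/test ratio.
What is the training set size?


Test set = 3960 * 10% = 396. Training set = 3960 - 396 = 3564.

3564


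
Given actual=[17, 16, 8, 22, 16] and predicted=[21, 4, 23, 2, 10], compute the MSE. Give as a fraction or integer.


MSE = (1/5) * ((17-21)^2=16 + (16-4)^2=144 + (8-23)^2=225 + (22-2)^2=400 + (16-10)^2=36). Sum = 821. MSE = 821/5.

821/5


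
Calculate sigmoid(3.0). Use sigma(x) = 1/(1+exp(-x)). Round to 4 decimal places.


sigma(3.0) = 1/(1+e^(-3.0)) = 1/(1+0.049787) = 1/1.049787 = 0.9526.

0.9526


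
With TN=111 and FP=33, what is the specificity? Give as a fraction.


Specificity = TN / (TN + FP) = 111 / 144 = 37/48.

37/48


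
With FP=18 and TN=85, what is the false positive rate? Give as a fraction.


FPR = FP / (FP + TN) = 18 / 103 = 18/103.

18/103


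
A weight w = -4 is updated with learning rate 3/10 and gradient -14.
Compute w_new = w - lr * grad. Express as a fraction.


w_new = -4 - 3/10 * -14 = -4 - -21/5 = 1/5.

1/5


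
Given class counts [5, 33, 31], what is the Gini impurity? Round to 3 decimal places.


Total = 69. Proportions: 5/69, 33/69, 31/69. sum(p_i^2) = 0.4358. Gini = 1 - 0.4358 = 0.5642, which rounds to 0.564.

0.564


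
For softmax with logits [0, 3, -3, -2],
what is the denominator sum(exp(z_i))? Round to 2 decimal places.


Denom = e^0=1.0000 + e^3=20.0855 + e^-3=0.0498 + e^-2=0.1353. Sum = 21.2706, which rounds to 21.27.

21.27


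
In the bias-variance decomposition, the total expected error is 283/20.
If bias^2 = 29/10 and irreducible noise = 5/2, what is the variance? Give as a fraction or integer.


Total error = bias^2 + variance + irreducible noise. So variance = 283/20 - 29/10 - 5/2 = 35/4.

35/4


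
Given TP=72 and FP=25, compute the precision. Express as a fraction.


Precision = TP / (TP + FP) = 72 / 97 = 72/97.

72/97


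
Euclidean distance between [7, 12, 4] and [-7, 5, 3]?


d = sqrt(sum of squared differences). (7--7)^2=196, (12-5)^2=49, (4-3)^2=1. Sum = 246.

sqrt(246)


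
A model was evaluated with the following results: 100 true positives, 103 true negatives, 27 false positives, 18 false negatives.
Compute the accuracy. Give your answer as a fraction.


Accuracy = (TP + TN) / (TP + TN + FP + FN) = (100 + 103) / 248 = 203/248.

203/248


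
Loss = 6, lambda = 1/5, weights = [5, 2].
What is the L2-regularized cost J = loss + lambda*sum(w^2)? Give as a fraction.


L2 sq norm = sum(w^2) = 29. J = 6 + 1/5 * 29 = 59/5.

59/5


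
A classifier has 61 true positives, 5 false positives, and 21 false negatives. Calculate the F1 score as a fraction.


Precision = 61/66 = 61/66. Recall = 61/82 = 61/82. F1 = 2*P*R/(P+R) = 61/74.

61/74


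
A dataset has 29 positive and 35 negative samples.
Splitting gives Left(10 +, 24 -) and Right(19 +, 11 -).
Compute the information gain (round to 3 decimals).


H(parent) = 0.9937. H(left) = 0.8740, H(right) = 0.9481. Weighted = (34/64)*0.8740 + (30/64)*0.9481 = 0.9087. IG = 0.9937 - 0.9087 = 0.0850, which rounds to 0.085.

0.085


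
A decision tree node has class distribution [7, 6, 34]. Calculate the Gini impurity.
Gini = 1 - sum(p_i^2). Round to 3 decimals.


Total = 47. Proportions: 7/47, 6/47, 34/47. sum(p_i^2) = 0.5618. Gini = 1 - 0.5618 = 0.4382, which rounds to 0.438.

0.438


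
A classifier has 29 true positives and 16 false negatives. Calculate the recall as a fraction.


Recall = TP / (TP + FN) = 29 / 45 = 29/45.

29/45


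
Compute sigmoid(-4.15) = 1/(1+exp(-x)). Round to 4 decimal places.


sigma(-4.15) = 1/(1+e^(4.15)) = 1/(1+63.434000) = 1/64.434000 = 0.0155.

0.0155


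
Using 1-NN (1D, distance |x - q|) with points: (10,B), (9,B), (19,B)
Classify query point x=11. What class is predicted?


Distances: |10-11|=1, |9-11|=2, |19-11|=8. 1 nearest: (10,B). Counts: {'B': 1}. Majority class: B.

B


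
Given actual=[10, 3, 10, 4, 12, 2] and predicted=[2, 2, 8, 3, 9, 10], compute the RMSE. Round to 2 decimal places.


MSE = 23.8333. RMSE = sqrt(23.8333) = 4.88.

4.88


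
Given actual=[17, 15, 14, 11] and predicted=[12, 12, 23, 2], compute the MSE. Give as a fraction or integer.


MSE = (1/4) * ((17-12)^2=25 + (15-12)^2=9 + (14-23)^2=81 + (11-2)^2=81). Sum = 196. MSE = 49.

49


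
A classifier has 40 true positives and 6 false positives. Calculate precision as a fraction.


Precision = TP / (TP + FP) = 40 / 46 = 20/23.

20/23


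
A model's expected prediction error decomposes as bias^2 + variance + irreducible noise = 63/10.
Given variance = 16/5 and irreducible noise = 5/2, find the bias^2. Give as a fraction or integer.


Total error = bias^2 + variance + irreducible noise. So bias^2 = 63/10 - 16/5 - 5/2 = 3/5.

3/5


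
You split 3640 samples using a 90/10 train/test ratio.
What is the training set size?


Test set = 3640 * 10% = 364. Training set = 3640 - 364 = 3276.

3276


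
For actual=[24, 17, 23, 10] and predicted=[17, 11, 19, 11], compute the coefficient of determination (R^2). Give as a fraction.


Mean(y) = 37/2. SS_res = 102. SS_tot = 125. R^2 = 1 - 102/(125) = 23/125.

23/125


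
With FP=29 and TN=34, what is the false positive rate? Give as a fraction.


FPR = FP / (FP + TN) = 29 / 63 = 29/63.

29/63


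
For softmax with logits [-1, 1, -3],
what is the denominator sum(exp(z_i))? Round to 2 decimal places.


Denom = e^-1=0.3679 + e^1=2.7183 + e^-3=0.0498. Sum = 3.1360, which rounds to 3.14.

3.14


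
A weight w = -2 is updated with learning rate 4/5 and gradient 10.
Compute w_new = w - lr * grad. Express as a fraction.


w_new = -2 - 4/5 * 10 = -2 - 8 = -10.

-10


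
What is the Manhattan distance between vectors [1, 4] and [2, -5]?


d = sum of absolute differences: |1-2|=1 + |4--5|=9 = 10.

10


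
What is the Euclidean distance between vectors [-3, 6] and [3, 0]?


d = sqrt(sum of squared differences). (-3-3)^2=36, (6-0)^2=36. Sum = 72.

sqrt(72)


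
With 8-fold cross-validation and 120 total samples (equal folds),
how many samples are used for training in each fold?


Each validation fold has 120/8 = 15 samples. Training set = 120 - 15 = 105.

105


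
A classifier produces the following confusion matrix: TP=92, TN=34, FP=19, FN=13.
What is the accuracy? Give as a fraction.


Accuracy = (TP + TN) / (TP + TN + FP + FN) = (92 + 34) / 158 = 63/79.

63/79


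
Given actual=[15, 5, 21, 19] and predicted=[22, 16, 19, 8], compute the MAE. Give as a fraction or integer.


MAE = (1/4) * (|15-22|=7 + |5-16|=11 + |21-19|=2 + |19-8|=11). Sum = 31. MAE = 31/4.

31/4


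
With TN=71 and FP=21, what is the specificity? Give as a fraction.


Specificity = TN / (TN + FP) = 71 / 92 = 71/92.

71/92


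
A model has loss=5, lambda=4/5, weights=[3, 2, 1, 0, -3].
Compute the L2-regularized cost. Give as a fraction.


L2 sq norm = sum(w^2) = 23. J = 5 + 4/5 * 23 = 117/5.

117/5


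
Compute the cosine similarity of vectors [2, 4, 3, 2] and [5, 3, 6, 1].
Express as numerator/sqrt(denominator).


dot = 42. |a|^2 = 33, |b|^2 = 71. cos = 42/sqrt(2343).

42/sqrt(2343)


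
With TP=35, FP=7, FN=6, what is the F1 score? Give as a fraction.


Precision = 35/42 = 5/6. Recall = 35/41 = 35/41. F1 = 2*P*R/(P+R) = 70/83.

70/83


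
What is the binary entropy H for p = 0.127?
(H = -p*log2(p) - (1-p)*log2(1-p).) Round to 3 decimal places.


H = -0.127*log2(0.127) - 0.873*log2(0.873) = 0.549.

0.549


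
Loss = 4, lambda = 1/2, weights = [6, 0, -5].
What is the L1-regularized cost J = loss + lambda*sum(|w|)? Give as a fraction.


L1 norm = sum(|w|) = 11. J = 4 + 1/2 * 11 = 19/2.

19/2


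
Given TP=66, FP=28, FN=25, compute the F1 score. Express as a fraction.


Precision = 66/94 = 33/47. Recall = 66/91 = 66/91. F1 = 2*P*R/(P+R) = 132/185.

132/185


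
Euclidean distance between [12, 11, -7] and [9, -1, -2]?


d = sqrt(sum of squared differences). (12-9)^2=9, (11--1)^2=144, (-7--2)^2=25. Sum = 178.

sqrt(178)


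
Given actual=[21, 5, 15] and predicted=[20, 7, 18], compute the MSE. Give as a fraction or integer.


MSE = (1/3) * ((21-20)^2=1 + (5-7)^2=4 + (15-18)^2=9). Sum = 14. MSE = 14/3.

14/3


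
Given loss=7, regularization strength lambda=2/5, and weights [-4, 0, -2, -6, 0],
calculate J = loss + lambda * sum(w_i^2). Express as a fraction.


L2 sq norm = sum(w^2) = 56. J = 7 + 2/5 * 56 = 147/5.

147/5


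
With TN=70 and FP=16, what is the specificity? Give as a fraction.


Specificity = TN / (TN + FP) = 70 / 86 = 35/43.

35/43


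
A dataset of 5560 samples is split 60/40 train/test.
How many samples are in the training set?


Test set = 5560 * 40% = 2224. Training set = 5560 - 2224 = 3336.

3336


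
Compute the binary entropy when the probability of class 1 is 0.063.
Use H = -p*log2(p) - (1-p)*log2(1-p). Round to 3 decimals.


H = -0.063*log2(0.063) - 0.937*log2(0.937) = 0.339.

0.339


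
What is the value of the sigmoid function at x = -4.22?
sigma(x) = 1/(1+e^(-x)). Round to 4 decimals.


sigma(-4.22) = 1/(1+e^(4.22)) = 1/(1+68.033484) = 1/69.033484 = 0.0145.

0.0145


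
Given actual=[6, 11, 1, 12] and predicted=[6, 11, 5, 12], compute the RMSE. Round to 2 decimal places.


MSE = 4.0000. RMSE = sqrt(4.0000) = 2.00.

2.00


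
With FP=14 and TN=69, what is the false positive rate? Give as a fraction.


FPR = FP / (FP + TN) = 14 / 83 = 14/83.

14/83


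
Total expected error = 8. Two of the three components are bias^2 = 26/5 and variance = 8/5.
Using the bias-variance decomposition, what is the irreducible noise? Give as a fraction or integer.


Total error = bias^2 + variance + irreducible noise. So irreducible noise = 8 - 26/5 - 8/5 = 6/5.

6/5


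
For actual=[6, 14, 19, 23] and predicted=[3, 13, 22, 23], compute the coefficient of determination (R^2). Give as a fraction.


Mean(y) = 31/2. SS_res = 19. SS_tot = 161. R^2 = 1 - 19/(161) = 142/161.

142/161


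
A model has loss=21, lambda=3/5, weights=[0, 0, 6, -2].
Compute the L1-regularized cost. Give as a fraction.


L1 norm = sum(|w|) = 8. J = 21 + 3/5 * 8 = 129/5.

129/5


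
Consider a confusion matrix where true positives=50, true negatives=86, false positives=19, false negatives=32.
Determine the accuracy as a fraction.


Accuracy = (TP + TN) / (TP + TN + FP + FN) = (50 + 86) / 187 = 8/11.

8/11


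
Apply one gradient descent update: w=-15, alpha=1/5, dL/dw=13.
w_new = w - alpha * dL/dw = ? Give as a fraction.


w_new = -15 - 1/5 * 13 = -15 - 13/5 = -88/5.

-88/5
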